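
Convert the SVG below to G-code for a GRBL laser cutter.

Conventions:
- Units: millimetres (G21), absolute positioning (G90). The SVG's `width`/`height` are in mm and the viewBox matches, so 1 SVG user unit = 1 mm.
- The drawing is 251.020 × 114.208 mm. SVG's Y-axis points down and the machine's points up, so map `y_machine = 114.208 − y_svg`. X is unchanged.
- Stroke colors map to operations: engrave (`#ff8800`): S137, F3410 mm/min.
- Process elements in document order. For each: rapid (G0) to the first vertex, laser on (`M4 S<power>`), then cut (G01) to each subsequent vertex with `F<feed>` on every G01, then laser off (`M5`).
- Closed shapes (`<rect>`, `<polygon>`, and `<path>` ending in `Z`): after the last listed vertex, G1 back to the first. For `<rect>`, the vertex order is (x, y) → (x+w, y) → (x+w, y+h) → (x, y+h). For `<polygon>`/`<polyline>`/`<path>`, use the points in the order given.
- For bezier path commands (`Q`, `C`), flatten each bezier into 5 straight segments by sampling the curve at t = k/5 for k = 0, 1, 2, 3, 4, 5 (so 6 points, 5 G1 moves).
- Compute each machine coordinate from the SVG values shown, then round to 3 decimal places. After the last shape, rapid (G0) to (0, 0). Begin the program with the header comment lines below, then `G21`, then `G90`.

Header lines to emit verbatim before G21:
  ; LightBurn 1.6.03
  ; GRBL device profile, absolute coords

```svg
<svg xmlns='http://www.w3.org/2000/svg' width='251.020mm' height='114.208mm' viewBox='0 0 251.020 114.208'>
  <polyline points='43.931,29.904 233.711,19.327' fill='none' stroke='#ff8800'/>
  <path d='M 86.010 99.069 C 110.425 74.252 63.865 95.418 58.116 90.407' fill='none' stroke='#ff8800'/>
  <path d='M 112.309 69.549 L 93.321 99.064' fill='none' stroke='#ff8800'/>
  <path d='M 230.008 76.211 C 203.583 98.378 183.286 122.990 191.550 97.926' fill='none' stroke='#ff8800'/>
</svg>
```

1 u = 1 mm; y_m = 114.208 − y.

[1] `<polyline>` line segment, #ff8800→engrave S137 F3410: (43.931,84.304) → (233.711,94.881)

[2] `<path>` cubic bezier, #ff8800→engrave S137 F3410: (86.010,15.139) → (93.036,25.089) → (88.394,27.466) → (77.450,25.735) → (65.568,23.358) → (58.116,23.801)

[3] `<path>` line segment, #ff8800→engrave S137 F3410: (112.309,44.659) → (93.321,15.144)

[4] `<path>` cubic bezier, #ff8800→engrave S137 F3410: (230.008,37.997) → (215.068,24.820) → (202.675,13.559) → (193.907,6.714) → (189.839,6.788) → (191.550,16.282)

; LightBurn 1.6.03
; GRBL device profile, absolute coords
G21
G90
G0 X43.931 Y84.304
M4 S137
G01 X233.711 Y94.881 F3410
M5
G0 X86.010 Y15.139
M4 S137
G01 X93.036 Y25.089 F3410
G01 X88.394 Y27.466 F3410
G01 X77.450 Y25.735 F3410
G01 X65.568 Y23.358 F3410
G01 X58.116 Y23.801 F3410
M5
G0 X112.309 Y44.659
M4 S137
G01 X93.321 Y15.144 F3410
M5
G0 X230.008 Y37.997
M4 S137
G01 X215.068 Y24.820 F3410
G01 X202.675 Y13.559 F3410
G01 X193.907 Y6.714 F3410
G01 X189.839 Y6.788 F3410
G01 X191.550 Y16.282 F3410
M5
G0 X0.000 Y0.000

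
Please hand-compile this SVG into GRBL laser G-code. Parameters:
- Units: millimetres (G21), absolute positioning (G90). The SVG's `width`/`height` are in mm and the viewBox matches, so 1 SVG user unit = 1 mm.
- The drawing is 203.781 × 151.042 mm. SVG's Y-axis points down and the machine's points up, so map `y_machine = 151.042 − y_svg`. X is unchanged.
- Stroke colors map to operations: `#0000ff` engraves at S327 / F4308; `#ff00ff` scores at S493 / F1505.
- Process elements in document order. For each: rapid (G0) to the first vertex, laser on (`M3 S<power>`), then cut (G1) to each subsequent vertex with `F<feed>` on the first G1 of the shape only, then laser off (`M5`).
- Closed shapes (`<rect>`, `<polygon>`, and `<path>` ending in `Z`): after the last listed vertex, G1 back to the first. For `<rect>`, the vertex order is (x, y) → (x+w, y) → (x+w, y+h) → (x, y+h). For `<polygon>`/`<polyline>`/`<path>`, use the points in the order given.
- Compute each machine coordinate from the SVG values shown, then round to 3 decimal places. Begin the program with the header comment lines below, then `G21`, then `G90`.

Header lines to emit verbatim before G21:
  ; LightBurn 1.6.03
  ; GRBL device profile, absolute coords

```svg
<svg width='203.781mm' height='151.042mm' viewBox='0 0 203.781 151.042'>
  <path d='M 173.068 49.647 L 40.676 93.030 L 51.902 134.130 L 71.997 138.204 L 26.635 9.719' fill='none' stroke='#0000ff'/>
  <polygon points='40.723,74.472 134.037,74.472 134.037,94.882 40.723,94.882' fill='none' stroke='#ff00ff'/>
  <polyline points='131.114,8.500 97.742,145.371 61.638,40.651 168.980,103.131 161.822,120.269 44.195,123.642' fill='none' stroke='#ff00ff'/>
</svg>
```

; LightBurn 1.6.03
; GRBL device profile, absolute coords
G21
G90
G0 X173.068 Y101.395
M3 S327
G1 X40.676 Y58.012 F4308
G1 X51.902 Y16.912
G1 X71.997 Y12.838
G1 X26.635 Y141.323
M5
G0 X40.723 Y76.570
M3 S493
G1 X134.037 Y76.570 F1505
G1 X134.037 Y56.160
G1 X40.723 Y56.160
G1 X40.723 Y76.570
M5
G0 X131.114 Y142.542
M3 S493
G1 X97.742 Y5.671 F1505
G1 X61.638 Y110.391
G1 X168.980 Y47.911
G1 X161.822 Y30.773
G1 X44.195 Y27.400
M5

Since the viewBox matches the mm dimensions, user units are millimetres directly. The only transform is the Y-flip y_m = 151.042 − y_svg.

Shape 1 is a open polyline drawn with `<path>`. Its stroke #0000ff means engrave at S327, F4308. After flipping Y the toolpath is (173.068,101.395) → (40.676,58.012) → (51.902,16.912) → (71.997,12.838) → (26.635,141.323).

Shape 2 is a rectangle drawn with `<polygon>`. Its stroke #ff00ff means score at S493, F1505. After flipping Y the toolpath is (40.723,76.570) → (134.037,76.570) → (134.037,56.160) → (40.723,56.160) → (40.723,76.570), returning to the start.

Shape 3 is a open polyline drawn with `<polyline>`. Its stroke #ff00ff means score at S493, F1505. After flipping Y the toolpath is (131.114,142.542) → (97.742,5.671) → (61.638,110.391) → (168.980,47.911) → (161.822,30.773) → (44.195,27.400).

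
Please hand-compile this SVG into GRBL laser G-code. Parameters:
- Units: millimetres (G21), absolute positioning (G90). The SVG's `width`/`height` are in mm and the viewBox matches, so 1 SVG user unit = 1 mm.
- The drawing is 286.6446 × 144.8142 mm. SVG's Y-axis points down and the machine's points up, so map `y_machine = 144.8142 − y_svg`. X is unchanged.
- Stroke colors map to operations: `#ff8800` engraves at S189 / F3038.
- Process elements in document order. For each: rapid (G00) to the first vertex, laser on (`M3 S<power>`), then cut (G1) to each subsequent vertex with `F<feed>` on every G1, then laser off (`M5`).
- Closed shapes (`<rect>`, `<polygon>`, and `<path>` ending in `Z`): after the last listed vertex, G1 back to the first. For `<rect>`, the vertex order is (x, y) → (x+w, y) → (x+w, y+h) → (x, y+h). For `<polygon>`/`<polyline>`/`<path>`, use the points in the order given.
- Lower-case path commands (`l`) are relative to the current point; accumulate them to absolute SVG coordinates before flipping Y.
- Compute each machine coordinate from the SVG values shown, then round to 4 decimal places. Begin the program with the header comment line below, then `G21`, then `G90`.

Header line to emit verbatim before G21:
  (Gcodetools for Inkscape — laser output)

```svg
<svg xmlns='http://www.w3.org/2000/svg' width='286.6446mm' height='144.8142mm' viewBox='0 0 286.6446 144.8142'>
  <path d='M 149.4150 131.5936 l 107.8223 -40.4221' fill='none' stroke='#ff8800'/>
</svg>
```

1 u = 1 mm; y_m = 144.8142 − y.

[1] `<path>` line segment, #ff8800→engrave S189 F3038: (149.4150,13.2206) → (257.2373,53.6427)

(Gcodetools for Inkscape — laser output)
G21
G90
G00 X149.4150 Y13.2206
M3 S189
G1 X257.2373 Y53.6427 F3038
M5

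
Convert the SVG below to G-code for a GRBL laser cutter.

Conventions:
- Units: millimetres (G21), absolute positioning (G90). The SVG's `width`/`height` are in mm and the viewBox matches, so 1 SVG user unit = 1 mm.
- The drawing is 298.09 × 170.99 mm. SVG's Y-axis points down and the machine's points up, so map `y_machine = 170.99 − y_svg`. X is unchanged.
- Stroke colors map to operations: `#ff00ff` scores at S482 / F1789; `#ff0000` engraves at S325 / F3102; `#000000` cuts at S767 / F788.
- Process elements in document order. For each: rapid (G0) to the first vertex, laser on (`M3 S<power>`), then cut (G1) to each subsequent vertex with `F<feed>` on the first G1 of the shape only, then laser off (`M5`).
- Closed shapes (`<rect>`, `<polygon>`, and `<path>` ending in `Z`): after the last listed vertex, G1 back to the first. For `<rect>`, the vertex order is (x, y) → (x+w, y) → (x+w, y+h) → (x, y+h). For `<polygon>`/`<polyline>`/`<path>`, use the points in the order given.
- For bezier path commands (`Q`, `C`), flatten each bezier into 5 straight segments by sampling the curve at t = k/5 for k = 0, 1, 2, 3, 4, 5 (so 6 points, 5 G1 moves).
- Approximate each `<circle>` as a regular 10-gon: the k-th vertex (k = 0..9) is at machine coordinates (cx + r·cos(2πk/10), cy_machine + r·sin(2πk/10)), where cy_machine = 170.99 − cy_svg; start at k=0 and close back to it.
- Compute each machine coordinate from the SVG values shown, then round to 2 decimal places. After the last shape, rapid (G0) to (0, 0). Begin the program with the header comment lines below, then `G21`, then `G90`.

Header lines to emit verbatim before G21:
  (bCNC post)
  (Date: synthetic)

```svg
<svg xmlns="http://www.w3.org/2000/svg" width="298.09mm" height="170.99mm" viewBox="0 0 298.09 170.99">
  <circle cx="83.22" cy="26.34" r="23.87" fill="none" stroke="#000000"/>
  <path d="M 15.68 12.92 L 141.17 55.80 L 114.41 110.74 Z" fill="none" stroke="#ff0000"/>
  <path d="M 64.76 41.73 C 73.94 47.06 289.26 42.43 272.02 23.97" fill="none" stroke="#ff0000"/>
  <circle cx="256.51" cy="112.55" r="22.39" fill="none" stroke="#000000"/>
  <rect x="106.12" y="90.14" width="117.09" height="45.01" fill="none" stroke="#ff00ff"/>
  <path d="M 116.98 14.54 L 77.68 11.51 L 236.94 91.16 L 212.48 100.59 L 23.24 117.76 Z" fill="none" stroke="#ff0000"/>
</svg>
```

(bCNC post)
(Date: synthetic)
G21
G90
G0 X107.09 Y144.65
M3 S767
G1 X102.53 Y158.68 F788
G1 X90.60 Y167.35
G1 X75.84 Y167.35
G1 X63.91 Y158.68
G1 X59.35 Y144.65
G1 X63.91 Y130.62
G1 X75.84 Y121.95
G1 X90.60 Y121.95
G1 X102.53 Y130.62
G1 X107.09 Y144.65
M5
G0 X15.68 Y158.07
M3 S325
G1 X141.17 Y115.19 F3102
G1 X114.41 Y60.25
G1 X15.68 Y158.07
M5
G0 X64.76 Y129.26
M3 S325
G1 X91.50 Y127.29 F3102
G1 X146.65 Y127.89
G1 X209.16 Y131.26
G1 X257.97 Y137.57
G1 X272.02 Y147.02
M5
G0 X278.90 Y58.44
M3 S767
G1 X274.62 Y71.60 F788
G1 X263.43 Y79.73
G1 X249.59 Y79.73
G1 X238.40 Y71.60
G1 X234.12 Y58.44
G1 X238.40 Y45.28
G1 X249.59 Y37.15
G1 X263.43 Y37.15
G1 X274.62 Y45.28
G1 X278.90 Y58.44
M5
G0 X106.12 Y80.85
M3 S482
G1 X223.21 Y80.85 F1789
G1 X223.21 Y35.84
G1 X106.12 Y35.84
G1 X106.12 Y80.85
M5
G0 X116.98 Y156.45
M3 S325
G1 X77.68 Y159.48 F3102
G1 X236.94 Y79.83
G1 X212.48 Y70.40
G1 X23.24 Y53.23
G1 X116.98 Y156.45
M5
G0 X0.00 Y0.00

Since the viewBox matches the mm dimensions, user units are millimetres directly. The only transform is the Y-flip y_m = 170.99 − y_svg.

Shape 1 is a circle drawn with `<circle>`. Its stroke #000000 means cut at S767, F788. After flipping Y the toolpath is (107.09,144.65) → (102.53,158.68) → (90.60,167.35) → (75.84,167.35) → (63.91,158.68) → (59.35,144.65) → (63.91,130.62) → (75.84,121.95) → (90.60,121.95) → (102.53,130.62) → (107.09,144.65), returning to the start.

Shape 2 is a closed polygon drawn with `<path>`. Its stroke #ff0000 means engrave at S325, F3102. After flipping Y the toolpath is (15.68,158.07) → (141.17,115.19) → (114.41,60.25) → (15.68,158.07), returning to the start.

Shape 3 is a cubic bezier drawn with `<path>`. Its stroke #ff0000 means engrave at S325, F3102. After flipping Y the toolpath is (64.76,129.26) → (91.50,127.29) → (146.65,127.89) → (209.16,131.26) → (257.97,137.57) → (272.02,147.02).

Shape 4 is a circle drawn with `<circle>`. Its stroke #000000 means cut at S767, F788. After flipping Y the toolpath is (278.90,58.44) → (274.62,71.60) → (263.43,79.73) → (249.59,79.73) → (238.40,71.60) → (234.12,58.44) → (238.40,45.28) → (249.59,37.15) → (263.43,37.15) → (274.62,45.28) → (278.90,58.44), returning to the start.

Shape 5 is a rectangle drawn with `<rect>`. Its stroke #ff00ff means score at S482, F1789. After flipping Y the toolpath is (106.12,80.85) → (223.21,80.85) → (223.21,35.84) → (106.12,35.84) → (106.12,80.85), returning to the start.

Shape 6 is a closed polygon drawn with `<path>`. Its stroke #ff0000 means engrave at S325, F3102. After flipping Y the toolpath is (116.98,156.45) → (77.68,159.48) → (236.94,79.83) → (212.48,70.40) → (23.24,53.23) → (116.98,156.45), returning to the start.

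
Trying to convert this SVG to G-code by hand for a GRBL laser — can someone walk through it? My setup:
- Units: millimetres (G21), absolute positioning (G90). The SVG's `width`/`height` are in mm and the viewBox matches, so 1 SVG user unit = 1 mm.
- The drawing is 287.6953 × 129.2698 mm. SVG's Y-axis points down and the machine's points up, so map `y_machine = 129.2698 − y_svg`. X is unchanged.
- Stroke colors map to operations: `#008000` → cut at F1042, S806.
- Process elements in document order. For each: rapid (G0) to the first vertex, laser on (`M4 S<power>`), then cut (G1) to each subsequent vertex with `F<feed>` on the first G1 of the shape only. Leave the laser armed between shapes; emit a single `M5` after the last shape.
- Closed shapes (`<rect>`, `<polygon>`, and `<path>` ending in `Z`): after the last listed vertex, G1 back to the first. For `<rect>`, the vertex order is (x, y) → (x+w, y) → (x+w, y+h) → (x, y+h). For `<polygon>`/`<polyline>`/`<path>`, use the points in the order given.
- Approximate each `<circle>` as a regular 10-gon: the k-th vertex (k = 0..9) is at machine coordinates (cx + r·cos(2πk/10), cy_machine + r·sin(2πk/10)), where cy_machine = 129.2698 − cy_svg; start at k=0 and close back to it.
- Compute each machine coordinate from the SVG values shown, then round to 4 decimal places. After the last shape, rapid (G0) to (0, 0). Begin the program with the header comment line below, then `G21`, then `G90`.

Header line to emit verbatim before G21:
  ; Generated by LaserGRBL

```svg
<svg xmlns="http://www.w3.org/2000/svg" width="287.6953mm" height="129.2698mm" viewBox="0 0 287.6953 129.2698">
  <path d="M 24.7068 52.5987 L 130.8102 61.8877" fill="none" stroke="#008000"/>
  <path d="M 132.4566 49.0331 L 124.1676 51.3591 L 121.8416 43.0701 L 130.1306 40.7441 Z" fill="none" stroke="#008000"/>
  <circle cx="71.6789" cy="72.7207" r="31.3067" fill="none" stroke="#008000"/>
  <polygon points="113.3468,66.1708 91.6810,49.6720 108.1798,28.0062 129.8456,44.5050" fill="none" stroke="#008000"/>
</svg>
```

; Generated by LaserGRBL
G21
G90
G0 X24.7068 Y76.6711
M4 S806
G1 X130.8102 Y67.3821 F1042
G0 X132.4566 Y80.2367
M4 S806
G1 X124.1676 Y77.9107 F1042
G1 X121.8416 Y86.1997
G1 X130.1306 Y88.5257
G1 X132.4566 Y80.2367
G0 X102.9856 Y56.5491
M4 S806
G1 X97.0066 Y74.9507 F1042
G1 X81.3532 Y86.3235
G1 X62.0046 Y86.3235
G1 X46.3512 Y74.9507
G1 X40.3722 Y56.5491
G1 X46.3512 Y38.1475
G1 X62.0046 Y26.7747
G1 X81.3532 Y26.7747
G1 X97.0066 Y38.1475
G1 X102.9856 Y56.5491
G0 X113.3468 Y63.0990
M4 S806
G1 X91.6810 Y79.5978 F1042
G1 X108.1798 Y101.2636
G1 X129.8456 Y84.7648
G1 X113.3468 Y63.0990
M5
G0 X0.0000 Y0.0000

viewBox `0 0 287.6953 129.2698` with mm width/height → 1 unit = 1 mm. Flip: y_m = 129.2698 − y_svg.

**Shape 1** — `<path>` line segment, stroke `#008000` → cut (S806, F1042). Machine vertices: (24.7068,76.6711) → (130.8102,67.3821). Open path.

**Shape 2** — `<path>` regular polygon, stroke `#008000` → cut (S806, F1042). Machine vertices: (132.4566,80.2367) → (124.1676,77.9107) → (121.8416,86.1997) → (130.1306,88.5257) → (132.4566,80.2367). Closed: final G1 returns to the first vertex.

**Shape 3** — `<circle>` circle, stroke `#008000` → cut (S806, F1042). Machine vertices: (102.9856,56.5491) → (97.0066,74.9507) → (81.3532,86.3235) → (62.0046,86.3235) → (46.3512,74.9507) → (40.3722,56.5491) → (46.3512,38.1475) → (62.0046,26.7747) → (81.3532,26.7747) → (97.0066,38.1475) → (102.9856,56.5491). Closed: final G1 returns to the first vertex.

**Shape 4** — `<polygon>` regular polygon, stroke `#008000` → cut (S806, F1042). Machine vertices: (113.3468,63.0990) → (91.6810,79.5978) → (108.1798,101.2636) → (129.8456,84.7648) → (113.3468,63.0990). Closed: final G1 returns to the first vertex.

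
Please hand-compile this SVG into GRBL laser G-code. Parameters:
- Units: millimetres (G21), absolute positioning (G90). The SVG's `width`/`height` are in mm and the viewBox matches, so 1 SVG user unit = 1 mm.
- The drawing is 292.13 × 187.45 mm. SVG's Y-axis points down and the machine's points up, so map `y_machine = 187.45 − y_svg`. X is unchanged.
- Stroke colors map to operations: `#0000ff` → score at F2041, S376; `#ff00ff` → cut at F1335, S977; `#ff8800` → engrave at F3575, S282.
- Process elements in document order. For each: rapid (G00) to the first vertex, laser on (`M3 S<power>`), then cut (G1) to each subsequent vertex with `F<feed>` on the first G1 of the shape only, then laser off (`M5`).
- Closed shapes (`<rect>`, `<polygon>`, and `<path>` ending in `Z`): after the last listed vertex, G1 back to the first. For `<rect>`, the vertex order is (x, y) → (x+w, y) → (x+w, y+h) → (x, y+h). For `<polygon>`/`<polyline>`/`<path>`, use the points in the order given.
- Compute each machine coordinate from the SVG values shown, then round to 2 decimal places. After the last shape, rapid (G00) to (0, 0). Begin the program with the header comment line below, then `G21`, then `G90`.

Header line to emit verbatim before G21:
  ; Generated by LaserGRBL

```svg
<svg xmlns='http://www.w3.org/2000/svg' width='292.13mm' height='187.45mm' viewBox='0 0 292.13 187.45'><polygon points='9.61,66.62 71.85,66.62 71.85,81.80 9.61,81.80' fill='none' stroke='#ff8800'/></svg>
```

Since the viewBox matches the mm dimensions, user units are millimetres directly. The only transform is the Y-flip y_m = 187.45 − y_svg.

Shape 1 is a rectangle drawn with `<polygon>`. Its stroke #ff8800 means engrave at S282, F3575. After flipping Y the toolpath is (9.61,120.83) → (71.85,120.83) → (71.85,105.65) → (9.61,105.65) → (9.61,120.83), returning to the start.

; Generated by LaserGRBL
G21
G90
G00 X9.61 Y120.83
M3 S282
G1 X71.85 Y120.83 F3575
G1 X71.85 Y105.65
G1 X9.61 Y105.65
G1 X9.61 Y120.83
M5
G00 X0.00 Y0.00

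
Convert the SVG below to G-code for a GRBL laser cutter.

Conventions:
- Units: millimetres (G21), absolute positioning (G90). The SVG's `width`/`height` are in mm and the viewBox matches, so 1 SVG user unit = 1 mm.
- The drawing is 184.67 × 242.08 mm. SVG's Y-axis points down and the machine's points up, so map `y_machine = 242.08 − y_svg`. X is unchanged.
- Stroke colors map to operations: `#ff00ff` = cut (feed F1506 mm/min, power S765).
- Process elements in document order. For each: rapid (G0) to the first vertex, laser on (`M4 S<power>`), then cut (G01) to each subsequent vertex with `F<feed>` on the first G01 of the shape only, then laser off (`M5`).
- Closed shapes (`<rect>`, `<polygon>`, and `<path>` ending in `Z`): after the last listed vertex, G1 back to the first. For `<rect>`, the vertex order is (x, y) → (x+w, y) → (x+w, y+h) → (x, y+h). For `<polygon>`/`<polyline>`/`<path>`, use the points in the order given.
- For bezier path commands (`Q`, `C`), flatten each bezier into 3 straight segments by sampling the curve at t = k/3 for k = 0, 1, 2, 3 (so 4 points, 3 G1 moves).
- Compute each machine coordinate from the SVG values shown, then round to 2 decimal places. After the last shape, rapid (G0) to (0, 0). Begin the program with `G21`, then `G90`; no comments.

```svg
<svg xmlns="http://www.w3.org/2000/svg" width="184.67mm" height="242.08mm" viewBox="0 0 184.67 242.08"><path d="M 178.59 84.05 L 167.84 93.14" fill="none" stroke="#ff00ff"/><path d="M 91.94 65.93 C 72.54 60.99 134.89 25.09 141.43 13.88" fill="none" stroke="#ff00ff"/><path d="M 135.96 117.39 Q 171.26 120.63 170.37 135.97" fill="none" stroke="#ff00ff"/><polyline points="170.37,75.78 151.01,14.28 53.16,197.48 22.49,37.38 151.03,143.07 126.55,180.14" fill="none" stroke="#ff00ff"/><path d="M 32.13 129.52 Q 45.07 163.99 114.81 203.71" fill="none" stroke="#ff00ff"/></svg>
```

Since the viewBox matches the mm dimensions, user units are millimetres directly. The only transform is the Y-flip y_m = 242.08 − y_svg.

Shape 1 is a line segment drawn with `<path>`. Its stroke #ff00ff means cut at S765, F1506. After flipping Y the toolpath is (178.59,158.03) → (167.84,148.94).

Shape 2 is a cubic bezier drawn with `<path>`. Its stroke #ff00ff means cut at S765, F1506. After flipping Y the toolpath is (91.94,176.15) → (94.70,189.35) → (121.38,210.82) → (141.43,228.20).

Shape 3 is a quadratic bezier drawn with `<path>`. Its stroke #ff00ff means cut at S765, F1506. After flipping Y the toolpath is (135.96,124.69) → (155.47,121.19) → (166.94,114.99) → (170.37,106.11).

Shape 4 is a open polyline drawn with `<polyline>`. Its stroke #ff00ff means cut at S765, F1506. After flipping Y the toolpath is (170.37,166.30) → (151.01,227.80) → (53.16,44.60) → (22.49,204.70) → (151.03,99.01) → (126.55,61.94).

Shape 5 is a quadratic bezier drawn with `<path>`. Its stroke #ff00ff means cut at S765, F1506. After flipping Y the toolpath is (32.13,112.56) → (47.07,89.00) → (74.63,64.27) → (114.81,38.37).

G21
G90
G0 X178.59 Y158.03
M4 S765
G01 X167.84 Y148.94 F1506
M5
G0 X91.94 Y176.15
M4 S765
G01 X94.70 Y189.35 F1506
G01 X121.38 Y210.82
G01 X141.43 Y228.20
M5
G0 X135.96 Y124.69
M4 S765
G01 X155.47 Y121.19 F1506
G01 X166.94 Y114.99
G01 X170.37 Y106.11
M5
G0 X170.37 Y166.30
M4 S765
G01 X151.01 Y227.80 F1506
G01 X53.16 Y44.60
G01 X22.49 Y204.70
G01 X151.03 Y99.01
G01 X126.55 Y61.94
M5
G0 X32.13 Y112.56
M4 S765
G01 X47.07 Y89.00 F1506
G01 X74.63 Y64.27
G01 X114.81 Y38.37
M5
G0 X0.00 Y0.00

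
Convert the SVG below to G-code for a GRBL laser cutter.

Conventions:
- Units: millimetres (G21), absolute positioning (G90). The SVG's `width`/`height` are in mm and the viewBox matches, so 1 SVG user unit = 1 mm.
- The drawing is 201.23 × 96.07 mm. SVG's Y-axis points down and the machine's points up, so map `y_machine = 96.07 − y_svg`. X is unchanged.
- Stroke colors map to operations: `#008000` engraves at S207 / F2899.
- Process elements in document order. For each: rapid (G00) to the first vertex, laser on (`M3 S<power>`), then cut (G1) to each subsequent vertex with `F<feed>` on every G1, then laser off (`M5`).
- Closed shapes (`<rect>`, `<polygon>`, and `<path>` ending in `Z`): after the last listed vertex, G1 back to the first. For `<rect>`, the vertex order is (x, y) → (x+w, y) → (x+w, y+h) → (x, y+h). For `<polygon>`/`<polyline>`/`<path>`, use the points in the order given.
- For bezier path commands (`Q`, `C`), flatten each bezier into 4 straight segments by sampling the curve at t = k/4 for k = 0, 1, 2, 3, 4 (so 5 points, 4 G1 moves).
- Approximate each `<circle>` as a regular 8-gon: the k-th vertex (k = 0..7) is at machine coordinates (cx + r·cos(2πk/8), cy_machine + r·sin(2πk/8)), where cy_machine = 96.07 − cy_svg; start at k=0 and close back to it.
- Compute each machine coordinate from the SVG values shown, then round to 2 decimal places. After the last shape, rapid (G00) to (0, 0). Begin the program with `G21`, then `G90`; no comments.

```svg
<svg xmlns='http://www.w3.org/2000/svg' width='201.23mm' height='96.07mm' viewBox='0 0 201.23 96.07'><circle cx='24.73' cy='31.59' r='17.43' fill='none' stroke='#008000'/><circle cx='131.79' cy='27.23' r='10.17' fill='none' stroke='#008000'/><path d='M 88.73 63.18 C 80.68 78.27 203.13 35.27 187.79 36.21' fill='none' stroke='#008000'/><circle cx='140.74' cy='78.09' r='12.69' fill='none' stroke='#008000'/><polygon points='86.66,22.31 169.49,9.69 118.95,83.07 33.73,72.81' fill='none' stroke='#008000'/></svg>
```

viewBox `0 0 201.23 96.07` with mm width/height → 1 unit = 1 mm. Flip: y_m = 96.07 − y_svg.

**Shape 1** — `<circle>` circle, stroke `#008000` → engrave (S207, F2899). Machine vertices: (42.16,64.48) → (37.05,76.80) → (24.73,81.91) → (12.41,76.80) → (7.30,64.48) → (12.41,52.16) → (24.73,47.05) → (37.05,52.16) → (42.16,64.48). Closed: final G1 returns to the first vertex.

**Shape 2** — `<circle>` circle, stroke `#008000` → engrave (S207, F2899). Machine vertices: (141.96,68.84) → (138.98,76.03) → (131.79,79.01) → (124.60,76.03) → (121.62,68.84) → (124.60,61.65) → (131.79,58.67) → (138.98,61.65) → (141.96,68.84). Closed: final G1 returns to the first vertex.

**Shape 3** — `<path>` cubic bezier, stroke `#008000` → engrave (S207, F2899). Control points (SVG): P0=(88.73,63.18), P1=(80.68,78.27), P2=(203.13,35.27), P3=(187.79,36.21); sampled at t=k/4. Machine vertices: (88.73,32.89) → (102.97,30.87) → (140.99,41.07) → (177.65,53.92) → (187.79,59.86). Open path.

**Shape 4** — `<circle>` circle, stroke `#008000` → engrave (S207, F2899). Machine vertices: (153.43,17.98) → (149.71,26.95) → (140.74,30.67) → (131.77,26.95) → (128.05,17.98) → (131.77,9.01) → (140.74,5.29) → (149.71,9.01) → (153.43,17.98). Closed: final G1 returns to the first vertex.

**Shape 5** — `<polygon>` closed polygon, stroke `#008000` → engrave (S207, F2899). Machine vertices: (86.66,73.76) → (169.49,86.38) → (118.95,13.00) → (33.73,23.26) → (86.66,73.76). Closed: final G1 returns to the first vertex.

G21
G90
G00 X42.16 Y64.48
M3 S207
G1 X37.05 Y76.80 F2899
G1 X24.73 Y81.91 F2899
G1 X12.41 Y76.80 F2899
G1 X7.30 Y64.48 F2899
G1 X12.41 Y52.16 F2899
G1 X24.73 Y47.05 F2899
G1 X37.05 Y52.16 F2899
G1 X42.16 Y64.48 F2899
M5
G00 X141.96 Y68.84
M3 S207
G1 X138.98 Y76.03 F2899
G1 X131.79 Y79.01 F2899
G1 X124.60 Y76.03 F2899
G1 X121.62 Y68.84 F2899
G1 X124.60 Y61.65 F2899
G1 X131.79 Y58.67 F2899
G1 X138.98 Y61.65 F2899
G1 X141.96 Y68.84 F2899
M5
G00 X88.73 Y32.89
M3 S207
G1 X102.97 Y30.87 F2899
G1 X140.99 Y41.07 F2899
G1 X177.65 Y53.92 F2899
G1 X187.79 Y59.86 F2899
M5
G00 X153.43 Y17.98
M3 S207
G1 X149.71 Y26.95 F2899
G1 X140.74 Y30.67 F2899
G1 X131.77 Y26.95 F2899
G1 X128.05 Y17.98 F2899
G1 X131.77 Y9.01 F2899
G1 X140.74 Y5.29 F2899
G1 X149.71 Y9.01 F2899
G1 X153.43 Y17.98 F2899
M5
G00 X86.66 Y73.76
M3 S207
G1 X169.49 Y86.38 F2899
G1 X118.95 Y13.00 F2899
G1 X33.73 Y23.26 F2899
G1 X86.66 Y73.76 F2899
M5
G00 X0.00 Y0.00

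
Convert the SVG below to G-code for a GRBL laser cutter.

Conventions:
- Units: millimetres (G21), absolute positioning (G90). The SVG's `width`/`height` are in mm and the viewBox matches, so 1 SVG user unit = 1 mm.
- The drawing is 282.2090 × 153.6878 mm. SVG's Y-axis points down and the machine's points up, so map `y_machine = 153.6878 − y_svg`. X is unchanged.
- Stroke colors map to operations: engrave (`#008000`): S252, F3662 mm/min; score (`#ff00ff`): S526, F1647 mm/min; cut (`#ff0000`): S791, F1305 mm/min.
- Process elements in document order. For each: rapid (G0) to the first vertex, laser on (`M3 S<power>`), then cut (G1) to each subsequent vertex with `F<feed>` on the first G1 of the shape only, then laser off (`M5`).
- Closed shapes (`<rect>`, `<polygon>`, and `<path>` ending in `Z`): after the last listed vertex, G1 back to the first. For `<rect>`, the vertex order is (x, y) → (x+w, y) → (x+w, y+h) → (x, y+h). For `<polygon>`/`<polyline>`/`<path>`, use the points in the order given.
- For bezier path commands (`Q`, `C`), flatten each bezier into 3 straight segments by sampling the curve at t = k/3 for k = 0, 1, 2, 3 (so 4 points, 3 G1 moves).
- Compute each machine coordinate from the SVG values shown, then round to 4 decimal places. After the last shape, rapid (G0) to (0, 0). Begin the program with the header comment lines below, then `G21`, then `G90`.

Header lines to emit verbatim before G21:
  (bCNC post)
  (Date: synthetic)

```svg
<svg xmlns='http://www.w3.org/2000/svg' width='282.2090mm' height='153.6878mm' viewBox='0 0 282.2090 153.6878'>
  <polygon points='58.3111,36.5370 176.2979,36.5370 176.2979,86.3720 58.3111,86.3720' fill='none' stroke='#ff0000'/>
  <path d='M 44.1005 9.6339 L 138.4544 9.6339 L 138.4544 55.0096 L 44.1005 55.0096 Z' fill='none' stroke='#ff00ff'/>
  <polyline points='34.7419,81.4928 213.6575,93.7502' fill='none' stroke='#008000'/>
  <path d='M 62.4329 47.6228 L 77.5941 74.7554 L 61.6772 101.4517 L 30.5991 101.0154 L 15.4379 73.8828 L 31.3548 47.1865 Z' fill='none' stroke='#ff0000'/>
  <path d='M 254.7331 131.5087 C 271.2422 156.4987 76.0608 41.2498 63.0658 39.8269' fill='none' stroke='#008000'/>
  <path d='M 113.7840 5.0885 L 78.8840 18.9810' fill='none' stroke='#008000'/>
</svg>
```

(bCNC post)
(Date: synthetic)
G21
G90
G0 X58.3111 Y117.1508
M3 S791
G1 X176.2979 Y117.1508 F1305
G1 X176.2979 Y67.3158
G1 X58.3111 Y67.3158
G1 X58.3111 Y117.1508
M5
G0 X44.1005 Y144.0539
M3 S526
G1 X138.4544 Y144.0539 F1647
G1 X138.4544 Y98.6782
G1 X44.1005 Y98.6782
G1 X44.1005 Y144.0539
M5
G0 X34.7419 Y72.1950
M3 S252
G1 X213.6575 Y59.9376 F3662
M5
G0 X62.4329 Y106.0650
M3 S791
G1 X77.5941 Y78.9324 F1305
G1 X61.6772 Y52.2361
G1 X30.5991 Y52.6724
G1 X15.4379 Y79.8050
G1 X31.3548 Y106.5013
G1 X62.4329 Y106.0650
M5
G0 X254.7331 Y22.1791
M3 S252
G1 X215.2667 Y34.5256 F3662
G1 X122.2016 Y83.9058
G1 X63.0658 Y113.8609
M5
G0 X113.7840 Y148.5993
M3 S252
G1 X78.8840 Y134.7068 F3662
M5
G0 X0.0000 Y0.0000

1 u = 1 mm; y_m = 153.6878 − y.

[1] `<polygon>` rectangle, #ff0000→cut S791 F1305: (58.3111,117.1508) → (176.2979,117.1508) → (176.2979,67.3158) → (58.3111,67.3158) → (58.3111,117.1508) (closed)

[2] `<path>` rectangle, #ff00ff→score S526 F1647: (44.1005,144.0539) → (138.4544,144.0539) → (138.4544,98.6782) → (44.1005,98.6782) → (44.1005,144.0539) (closed)

[3] `<polyline>` line segment, #008000→engrave S252 F3662: (34.7419,72.1950) → (213.6575,59.9376)

[4] `<path>` regular polygon, #ff0000→cut S791 F1305: (62.4329,106.0650) → (77.5941,78.9324) → (61.6772,52.2361) → (30.5991,52.6724) → (15.4379,79.8050) → (31.3548,106.5013) → (62.4329,106.0650) (closed)

[5] `<path>` cubic bezier, #008000→engrave S252 F3662: (254.7331,22.1791) → (215.2667,34.5256) → (122.2016,83.9058) → (63.0658,113.8609)

[6] `<path>` line segment, #008000→engrave S252 F3662: (113.7840,148.5993) → (78.8840,134.7068)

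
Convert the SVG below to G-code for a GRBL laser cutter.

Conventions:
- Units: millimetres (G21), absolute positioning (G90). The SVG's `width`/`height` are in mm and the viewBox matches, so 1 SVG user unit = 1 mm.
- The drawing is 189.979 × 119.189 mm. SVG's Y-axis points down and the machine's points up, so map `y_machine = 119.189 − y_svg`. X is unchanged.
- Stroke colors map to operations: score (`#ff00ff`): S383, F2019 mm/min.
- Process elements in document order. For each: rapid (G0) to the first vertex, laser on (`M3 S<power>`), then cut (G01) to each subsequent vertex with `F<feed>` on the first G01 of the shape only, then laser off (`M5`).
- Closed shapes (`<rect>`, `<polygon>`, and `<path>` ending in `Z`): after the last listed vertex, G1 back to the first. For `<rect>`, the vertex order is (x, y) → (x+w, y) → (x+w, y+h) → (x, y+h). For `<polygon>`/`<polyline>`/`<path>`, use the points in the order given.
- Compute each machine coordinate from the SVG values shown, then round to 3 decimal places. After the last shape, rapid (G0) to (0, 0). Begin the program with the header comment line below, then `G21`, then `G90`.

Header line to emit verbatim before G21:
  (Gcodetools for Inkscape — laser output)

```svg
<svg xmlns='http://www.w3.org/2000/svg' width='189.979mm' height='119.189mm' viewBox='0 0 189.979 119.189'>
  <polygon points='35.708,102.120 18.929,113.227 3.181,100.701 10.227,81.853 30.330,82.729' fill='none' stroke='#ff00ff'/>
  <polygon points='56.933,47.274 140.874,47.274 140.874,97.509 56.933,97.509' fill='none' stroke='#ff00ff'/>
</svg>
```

(Gcodetools for Inkscape — laser output)
G21
G90
G0 X35.708 Y17.069
M3 S383
G01 X18.929 Y5.962 F2019
G01 X3.181 Y18.488
G01 X10.227 Y37.336
G01 X30.330 Y36.460
G01 X35.708 Y17.069
M5
G0 X56.933 Y71.915
M3 S383
G01 X140.874 Y71.915 F2019
G01 X140.874 Y21.680
G01 X56.933 Y21.680
G01 X56.933 Y71.915
M5
G0 X0.000 Y0.000

Since the viewBox matches the mm dimensions, user units are millimetres directly. The only transform is the Y-flip y_m = 119.189 − y_svg.

Shape 1 is a regular polygon drawn with `<polygon>`. Its stroke #ff00ff means score at S383, F2019. After flipping Y the toolpath is (35.708,17.069) → (18.929,5.962) → (3.181,18.488) → (10.227,37.336) → (30.330,36.460) → (35.708,17.069), returning to the start.

Shape 2 is a rectangle drawn with `<polygon>`. Its stroke #ff00ff means score at S383, F2019. After flipping Y the toolpath is (56.933,71.915) → (140.874,71.915) → (140.874,21.680) → (56.933,21.680) → (56.933,71.915), returning to the start.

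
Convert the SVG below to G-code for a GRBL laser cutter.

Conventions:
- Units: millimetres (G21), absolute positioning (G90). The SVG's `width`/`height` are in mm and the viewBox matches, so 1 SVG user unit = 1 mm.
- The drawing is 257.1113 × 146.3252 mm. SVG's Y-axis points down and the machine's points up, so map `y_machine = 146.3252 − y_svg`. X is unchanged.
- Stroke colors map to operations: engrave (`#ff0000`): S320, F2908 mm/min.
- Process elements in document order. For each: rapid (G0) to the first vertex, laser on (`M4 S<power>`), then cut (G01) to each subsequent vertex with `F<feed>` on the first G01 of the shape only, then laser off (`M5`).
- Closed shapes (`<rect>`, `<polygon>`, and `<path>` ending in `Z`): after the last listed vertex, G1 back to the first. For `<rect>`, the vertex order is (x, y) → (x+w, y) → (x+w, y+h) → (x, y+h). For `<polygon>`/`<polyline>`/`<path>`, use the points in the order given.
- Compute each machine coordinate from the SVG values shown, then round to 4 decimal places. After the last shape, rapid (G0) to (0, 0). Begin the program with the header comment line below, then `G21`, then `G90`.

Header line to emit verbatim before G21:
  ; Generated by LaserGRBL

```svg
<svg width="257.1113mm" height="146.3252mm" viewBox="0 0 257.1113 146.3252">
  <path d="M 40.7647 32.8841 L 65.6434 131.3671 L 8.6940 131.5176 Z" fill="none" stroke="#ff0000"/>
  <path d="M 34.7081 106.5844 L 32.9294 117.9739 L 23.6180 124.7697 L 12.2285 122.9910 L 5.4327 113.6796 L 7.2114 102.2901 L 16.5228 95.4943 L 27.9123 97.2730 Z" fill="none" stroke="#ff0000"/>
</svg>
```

; Generated by LaserGRBL
G21
G90
G0 X40.7647 Y113.4411
M4 S320
G01 X65.6434 Y14.9581 F2908
G01 X8.6940 Y14.8076
G01 X40.7647 Y113.4411
M5
G0 X34.7081 Y39.7408
M4 S320
G01 X32.9294 Y28.3513 F2908
G01 X23.6180 Y21.5555
G01 X12.2285 Y23.3342
G01 X5.4327 Y32.6456
G01 X7.2114 Y44.0351
G01 X16.5228 Y50.8309
G01 X27.9123 Y49.0522
G01 X34.7081 Y39.7408
M5
G0 X0.0000 Y0.0000

1 u = 1 mm; y_m = 146.3252 − y.

[1] `<path>` closed polygon, #ff0000→engrave S320 F2908: (40.7647,113.4411) → (65.6434,14.9581) → (8.6940,14.8076) → (40.7647,113.4411) (closed)

[2] `<path>` regular polygon, #ff0000→engrave S320 F2908: (34.7081,39.7408) → (32.9294,28.3513) → (23.6180,21.5555) → (12.2285,23.3342) → (5.4327,32.6456) → (7.2114,44.0351) → (16.5228,50.8309) → (27.9123,49.0522) → (34.7081,39.7408) (closed)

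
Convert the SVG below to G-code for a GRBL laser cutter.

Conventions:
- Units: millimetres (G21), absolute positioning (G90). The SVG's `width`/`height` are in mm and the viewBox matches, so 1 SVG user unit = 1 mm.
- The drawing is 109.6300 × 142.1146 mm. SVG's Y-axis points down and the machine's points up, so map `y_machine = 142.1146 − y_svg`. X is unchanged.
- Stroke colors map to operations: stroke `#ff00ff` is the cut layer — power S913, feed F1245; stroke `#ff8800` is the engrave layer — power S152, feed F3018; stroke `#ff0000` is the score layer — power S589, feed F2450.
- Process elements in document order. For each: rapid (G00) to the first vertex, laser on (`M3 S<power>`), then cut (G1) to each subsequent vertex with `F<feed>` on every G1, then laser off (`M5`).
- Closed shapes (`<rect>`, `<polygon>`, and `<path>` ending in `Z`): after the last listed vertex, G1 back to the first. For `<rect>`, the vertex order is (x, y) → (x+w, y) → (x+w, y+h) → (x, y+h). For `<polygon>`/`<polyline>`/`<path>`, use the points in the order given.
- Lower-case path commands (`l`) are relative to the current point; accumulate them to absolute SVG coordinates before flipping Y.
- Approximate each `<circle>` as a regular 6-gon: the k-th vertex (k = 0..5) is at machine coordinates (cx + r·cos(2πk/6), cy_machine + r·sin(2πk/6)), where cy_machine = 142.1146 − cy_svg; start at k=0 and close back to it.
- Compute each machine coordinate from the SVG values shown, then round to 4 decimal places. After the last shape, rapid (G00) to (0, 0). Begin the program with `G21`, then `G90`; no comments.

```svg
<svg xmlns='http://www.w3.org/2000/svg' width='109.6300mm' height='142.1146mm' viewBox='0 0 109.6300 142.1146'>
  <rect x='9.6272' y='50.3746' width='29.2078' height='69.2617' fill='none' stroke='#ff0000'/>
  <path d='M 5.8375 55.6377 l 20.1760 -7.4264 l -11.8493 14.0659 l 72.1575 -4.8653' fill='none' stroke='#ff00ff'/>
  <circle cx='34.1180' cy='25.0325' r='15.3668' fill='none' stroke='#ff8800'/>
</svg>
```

viewBox `0 0 109.6300 142.1146` with mm width/height → 1 unit = 1 mm. Flip: y_m = 142.1146 − y_svg.

**Shape 1** — `<rect>` rectangle, stroke `#ff0000` → score (S589, F2450). Machine vertices: (9.6272,91.7400) → (38.8350,91.7400) → (38.8350,22.4783) → (9.6272,22.4783) → (9.6272,91.7400). Closed: final G1 returns to the first vertex.

**Shape 2** — `<path>` open polyline, stroke `#ff00ff` → cut (S913, F1245). Machine vertices: (5.8375,86.4769) → (26.0135,93.9033) → (14.1642,79.8374) → (86.3217,84.7027). Open path.

**Shape 3** — `<circle>` circle, stroke `#ff8800` → engrave (S152, F3018). Machine vertices: (49.4848,117.0821) → (41.8014,130.3901) → (26.4346,130.3901) → (18.7512,117.0821) → (26.4346,103.7741) → (41.8014,103.7741) → (49.4848,117.0821). Closed: final G1 returns to the first vertex.

G21
G90
G00 X9.6272 Y91.7400
M3 S589
G1 X38.8350 Y91.7400 F2450
G1 X38.8350 Y22.4783 F2450
G1 X9.6272 Y22.4783 F2450
G1 X9.6272 Y91.7400 F2450
M5
G00 X5.8375 Y86.4769
M3 S913
G1 X26.0135 Y93.9033 F1245
G1 X14.1642 Y79.8374 F1245
G1 X86.3217 Y84.7027 F1245
M5
G00 X49.4848 Y117.0821
M3 S152
G1 X41.8014 Y130.3901 F3018
G1 X26.4346 Y130.3901 F3018
G1 X18.7512 Y117.0821 F3018
G1 X26.4346 Y103.7741 F3018
G1 X41.8014 Y103.7741 F3018
G1 X49.4848 Y117.0821 F3018
M5
G00 X0.0000 Y0.0000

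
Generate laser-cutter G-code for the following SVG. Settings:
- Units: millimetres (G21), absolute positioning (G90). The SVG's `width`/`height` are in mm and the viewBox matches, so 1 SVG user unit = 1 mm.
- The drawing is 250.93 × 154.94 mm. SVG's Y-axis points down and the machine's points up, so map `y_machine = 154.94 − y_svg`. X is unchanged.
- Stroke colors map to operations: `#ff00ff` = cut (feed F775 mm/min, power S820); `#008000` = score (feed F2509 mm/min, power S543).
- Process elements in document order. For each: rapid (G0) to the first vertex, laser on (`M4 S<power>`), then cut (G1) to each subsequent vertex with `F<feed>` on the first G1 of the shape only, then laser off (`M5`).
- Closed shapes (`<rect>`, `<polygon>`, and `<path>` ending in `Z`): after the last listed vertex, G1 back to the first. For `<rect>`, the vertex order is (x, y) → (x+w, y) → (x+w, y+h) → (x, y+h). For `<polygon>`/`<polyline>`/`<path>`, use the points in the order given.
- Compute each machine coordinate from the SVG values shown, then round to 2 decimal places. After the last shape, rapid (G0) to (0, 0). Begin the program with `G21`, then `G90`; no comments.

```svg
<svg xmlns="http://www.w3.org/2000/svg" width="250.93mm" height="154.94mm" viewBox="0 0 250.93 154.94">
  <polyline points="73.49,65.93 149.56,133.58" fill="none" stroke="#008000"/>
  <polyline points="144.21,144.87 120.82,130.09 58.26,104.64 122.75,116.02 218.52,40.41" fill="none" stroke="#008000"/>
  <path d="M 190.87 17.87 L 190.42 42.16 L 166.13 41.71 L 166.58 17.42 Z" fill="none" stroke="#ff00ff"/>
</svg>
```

G21
G90
G0 X73.49 Y89.01
M4 S543
G1 X149.56 Y21.36 F2509
M5
G0 X144.21 Y10.07
M4 S543
G1 X120.82 Y24.85 F2509
G1 X58.26 Y50.30
G1 X122.75 Y38.92
G1 X218.52 Y114.53
M5
G0 X190.87 Y137.07
M4 S820
G1 X190.42 Y112.78 F775
G1 X166.13 Y113.23
G1 X166.58 Y137.52
G1 X190.87 Y137.07
M5
G0 X0.00 Y0.00

viewBox `0 0 250.93 154.94` with mm width/height → 1 unit = 1 mm. Flip: y_m = 154.94 − y_svg.

**Shape 1** — `<polyline>` line segment, stroke `#008000` → score (S543, F2509). Machine vertices: (73.49,89.01) → (149.56,21.36). Open path.

**Shape 2** — `<polyline>` open polyline, stroke `#008000` → score (S543, F2509). Machine vertices: (144.21,10.07) → (120.82,24.85) → (58.26,50.30) → (122.75,38.92) → (218.52,114.53). Open path.

**Shape 3** — `<path>` regular polygon, stroke `#ff00ff` → cut (S820, F775). Machine vertices: (190.87,137.07) → (190.42,112.78) → (166.13,113.23) → (166.58,137.52) → (190.87,137.07). Closed: final G1 returns to the first vertex.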